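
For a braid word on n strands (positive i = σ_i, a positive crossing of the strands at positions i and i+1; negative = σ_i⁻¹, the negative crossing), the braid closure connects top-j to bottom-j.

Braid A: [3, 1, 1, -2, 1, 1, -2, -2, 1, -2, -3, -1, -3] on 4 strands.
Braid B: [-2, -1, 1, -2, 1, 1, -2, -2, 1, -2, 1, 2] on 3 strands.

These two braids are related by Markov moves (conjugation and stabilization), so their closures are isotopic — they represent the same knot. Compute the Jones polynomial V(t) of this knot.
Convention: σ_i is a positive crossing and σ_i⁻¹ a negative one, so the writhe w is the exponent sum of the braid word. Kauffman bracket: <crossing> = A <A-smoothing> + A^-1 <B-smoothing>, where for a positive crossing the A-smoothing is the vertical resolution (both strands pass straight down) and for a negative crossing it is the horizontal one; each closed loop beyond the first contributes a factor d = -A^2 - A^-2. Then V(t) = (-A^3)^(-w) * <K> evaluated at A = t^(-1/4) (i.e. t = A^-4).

Markov-equivalent braids have isotopic closures, hence identical knot invariants. Strip the Markov moves from each word to reach a common short braid β, then compute V(t) once on β.
Braid A: s3 s1 s1 s2^-1 s1 s1 s2^-1 s2^-1 s1 s2^-1 s3^-1 s1^-1 s3^-1 on 4 strands reduces by inverse Markov moves (closure unchanged at each step):
  Deconjugate: the word is γ·β·γ⁻¹ with γ = s3 s1 (prefix) and γ⁻¹ = s1^-1 s3^-1 (suffix); strip both.
  Destabilize: the word has the form β·s3^-1 where s3^-1 occurs only as the final letter (β ∈ B_3); drop it and the last strand → 3 strands.
Reduced to β = s1 s2^-1 s1 s1 s2^-1 s2^-1 s1 s2^-1 on 3 strands, 8 crossings.
Braid B: s2^-1 s1^-1 s1 s2^-1 s1 s1 s2^-1 s2^-1 s1 s2^-1 s1 s2 on 3 strands reduces by inverse Markov moves (closure unchanged at each step):
  Deconjugate: the word is γ·β·γ⁻¹ with γ = s2^-1 s1^-1 (prefix) and γ⁻¹ = s1 s2 (suffix); strip both.
Reduced to β = s1 s2^-1 s1 s1 s2^-1 s2^-1 s1 s2^-1 on 3 strands, 8 crossings.
Both give the same β = s1 s2^-1 s1 s1 s2^-1 s2^-1 s1 s2^-1 on 3 strands, so one state sum suffices:
Braid: s1 s2^-1 s1 s1 s2^-1 s2^-1 s1 s2^-1 on 3 strands, 8 crossings.
Writhe w = (#positive) - (#negative) = 4 - 4 = 0.
State-sum expansion of <K>. There are 2^8 = 256 states.
For each crossing: s=0 is the vertical smoothing, s=1 horizontal. Crossing k contributes A^(sign_k * (1 - 2*s_k)); loop factor d = -A^2 - A^-2.
Tabulate the states by total A-exponent and number of loops L (A-exp: L × count):
  A^8: L=5 ×1
  A^6: L=4 ×8
  A^4: L=3 ×27, L=5 ×1
  A^2: L=2 ×47, L=4 ×9
  A^0: L=1 ×37, L=3 ×32, L=5 ×1
  A^-2: L=2 ×47, L=4 ×9
  A^-4: L=3 ×27, L=5 ×1
  A^-6: L=4 ×8
  A^-8: L=5 ×1
Each group contributes A^e * Σ count * d^(L-1):
Powers of d = -A^2 - A^-2: d^2 = A^4 + 2 + A^-4; d^3 = -A^6 - 3*A^2 - 3*A^-2 - A^-6; d^4 = A^8 + 4*A^4 + 6 + 4*A^-4 + A^-8.
  A^8 * (d^4) = A^16 + 4*A^12 + 6*A^8 + 4*A^4 + 1
  A^6 * (8*d^3) = -8*A^12 - 24*A^8 - 24*A^4 - 8
  A^4 * (27*d^2 + d^4) = A^12 + 31*A^8 + 60*A^4 + 31 + A^-4
  A^2 * (47*d + 9*d^3) = -9*A^8 - 74*A^4 - 74 - 9*A^-4
  A^0 * (37 + 32*d^2 + d^4) = A^8 + 36*A^4 + 107 + 36*A^-4 + A^-8
  A^-2 * (47*d + 9*d^3) = -9*A^4 - 74 - 74*A^-4 - 9*A^-8
  A^-4 * (27*d^2 + d^4) = A^4 + 31 + 60*A^-4 + 31*A^-8 + A^-12
  A^-6 * (8*d^3) = -8 - 24*A^-4 - 24*A^-8 - 8*A^-12
  A^-8 * (d^4) = 1 + 4*A^-4 + 6*A^-8 + 4*A^-12 + A^-16
Summing the groups: <K> = A^16 - 3*A^12 + 5*A^8 - 6*A^4 + 7 - 6*A^-4 + 5*A^-8 - 3*A^-12 + A^-16
Normalise by the writhe: (-A^3)^(-w) = (-A^3)^(0) = 1, so f(A) = 1 * <K> = A^16 - 3*A^12 + 5*A^8 - 6*A^4 + 7 - 6*A^-4 + 5*A^-8 - 3*A^-12 + A^-16.
Substitute A = t^(-1/4), i.e. A^e → t^(-e/4): V(t) = t^4 - 3*t^3 + 5*t^2 - 6*t + 7 - 6*t^-1 + 5*t^-2 - 3*t^-3 + t^-4

Answer: t^4 - 3*t^3 + 5*t^2 - 6*t + 7 - 6*t^-1 + 5*t^-2 - 3*t^-3 + t^-4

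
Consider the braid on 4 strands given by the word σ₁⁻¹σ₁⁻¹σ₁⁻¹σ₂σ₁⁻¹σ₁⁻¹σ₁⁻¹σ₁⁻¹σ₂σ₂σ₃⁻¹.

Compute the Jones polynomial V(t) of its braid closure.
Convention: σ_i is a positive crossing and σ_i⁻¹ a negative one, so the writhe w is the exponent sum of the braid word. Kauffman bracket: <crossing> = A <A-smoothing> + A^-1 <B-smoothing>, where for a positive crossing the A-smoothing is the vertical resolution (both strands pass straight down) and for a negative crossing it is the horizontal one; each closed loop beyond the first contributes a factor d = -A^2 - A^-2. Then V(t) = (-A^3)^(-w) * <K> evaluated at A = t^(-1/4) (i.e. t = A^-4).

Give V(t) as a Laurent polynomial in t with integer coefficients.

The presented braid s1^-1 s1^-1 s1^-1 s2 s1^-1 s1^-1 s1^-1 s1^-1 s2 s2 s3^-1 on 4 strands reduces by inverse Markov moves (closure unchanged at each step):
  Destabilize: the word has the form β·s3^-1 where s3^-1 occurs only as the final letter (β ∈ B_3); drop it and the last strand → 3 strands.
Reduced to β = s1^-1 s1^-1 s1^-1 s2 s1^-1 s1^-1 s1^-1 s1^-1 s2 s2 on 3 strands, 10 crossings.
Compute on β:
Braid: s1^-1 s1^-1 s1^-1 s2 s1^-1 s1^-1 s1^-1 s1^-1 s2 s2 on 3 strands, 10 crossings.
Writhe w = (#positive) - (#negative) = 3 - 7 = -4.
State-sum expansion of <K>. There are 2^10 = 1024 states.
Each crossing splits two ways (0=vertical, 1=horizontal). The state's weight is A^(#A-smoothings - #B-smoothings) * d^(loops - 1).
Tabulate the states by total A-exponent and number of loops L (A-exp: L × count):
  A^10: L=8 ×1
  A^8: L=7 ×10
  A^6: L=6 ×44, L=8 ×1
  A^4: L=5 ×112, L=7 ×8
  A^2: L=4 ×182, L=6 ×28
  A^0: L=3 ×194, L=5 ×58
  A^-2: L=2 ×130, L=4 ×79, L=6 ×1
  A^-4: L=1 ×45, L=3 ×70, L=5 ×5
  A^-6: L=2 ×36, L=4 ×9
  A^-8: L=3 ×10
  A^-10: L=4 ×1
Each group contributes A^e * Σ count * d^(L-1):
Powers of d = -A^2 - A^-2: d^2 = A^4 + 2 + A^-4; d^3 = -A^6 - 3*A^2 - 3*A^-2 - A^-6; d^4 = A^8 + 4*A^4 + 6 + 4*A^-4 + A^-8; d^5 = -A^10 - 5*A^6 - 10*A^2 - 10*A^-2 - 5*A^-6 - A^-10; d^6 = A^12 + 6*A^8 + 15*A^4 + 20 + 15*A^-4 + 6*A^-8 + A^-12; d^7 = -A^14 - 7*A^10 - 21*A^6 - 35*A^2 - 35*A^-2 - 21*A^-6 - 7*A^-10 - A^-14.
  A^10 * (d^7) = -A^24 - 7*A^20 - 21*A^16 - 35*A^12 - 35*A^8 - 21*A^4 - 7 - A^-4
  A^8 * (10*d^6) = 10*A^20 + 60*A^16 + 150*A^12 + 200*A^8 + 150*A^4 + 60 + 10*A^-4
  A^6 * (44*d^5 + d^7) = -A^20 - 51*A^16 - 241*A^12 - 475*A^8 - 475*A^4 - 241 - 51*A^-4 - A^-8
  A^4 * (112*d^4 + 8*d^6) = 8*A^16 + 160*A^12 + 568*A^8 + 832*A^4 + 568 + 160*A^-4 + 8*A^-8
  A^2 * (182*d^3 + 28*d^5) = -28*A^12 - 322*A^8 - 826*A^4 - 826 - 322*A^-4 - 28*A^-8
  A^0 * (194*d^2 + 58*d^4) = 58*A^8 + 426*A^4 + 736 + 426*A^-4 + 58*A^-8
  A^-2 * (130*d + 79*d^3 + d^5) = -A^8 - 84*A^4 - 377 - 377*A^-4 - 84*A^-8 - A^-12
  A^-4 * (45 + 70*d^2 + 5*d^4) = 5*A^4 + 90 + 215*A^-4 + 90*A^-8 + 5*A^-12
  A^-6 * (36*d + 9*d^3) = -9 - 63*A^-4 - 63*A^-8 - 9*A^-12
  A^-8 * (10*d^2) = 10*A^-4 + 20*A^-8 + 10*A^-12
  A^-10 * (d^3) = -A^-4 - 3*A^-8 - 3*A^-12 - A^-16
Summing the groups: <K> = -A^24 + 2*A^20 - 4*A^16 + 6*A^12 - 7*A^8 + 7*A^4 - 6 + 6*A^-4 - 3*A^-8 + 2*A^-12 - A^-16
Normalise by the writhe: (-A^3)^(-w) = (-A^3)^(4) = A^12, so f(A) = A^12 * <K> = -A^36 + 2*A^32 - 4*A^28 + 6*A^24 - 7*A^20 + 7*A^16 - 6*A^12 + 6*A^8 - 3*A^4 + 2 - A^-4.
Substitute A = t^(-1/4), i.e. A^e → t^(-e/4): V(t) = -t + 2 - 3*t^-1 + 6*t^-2 - 6*t^-3 + 7*t^-4 - 7*t^-5 + 6*t^-6 - 4*t^-7 + 2*t^-8 - t^-9

Answer: -t + 2 - 3*t^-1 + 6*t^-2 - 6*t^-3 + 7*t^-4 - 7*t^-5 + 6*t^-6 - 4*t^-7 + 2*t^-8 - t^-9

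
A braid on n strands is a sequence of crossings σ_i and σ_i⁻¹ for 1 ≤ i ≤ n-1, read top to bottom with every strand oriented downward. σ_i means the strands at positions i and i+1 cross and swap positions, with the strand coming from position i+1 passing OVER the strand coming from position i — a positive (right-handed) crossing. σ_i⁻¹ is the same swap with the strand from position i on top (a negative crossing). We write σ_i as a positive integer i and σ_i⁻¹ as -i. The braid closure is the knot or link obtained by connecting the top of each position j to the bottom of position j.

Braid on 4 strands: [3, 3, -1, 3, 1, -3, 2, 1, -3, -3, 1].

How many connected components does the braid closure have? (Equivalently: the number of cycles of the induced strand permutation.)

Track the strand permutation on 4 strands, starting from identity.
  step 1: s3 swaps positions 3,4 -> [1 2 4 3]
  step 2: s3 swaps positions 3,4 -> [1 2 3 4]
  step 3: s1^-1 swaps positions 1,2 -> [2 1 3 4]
  step 4: s3 swaps positions 3,4 -> [2 1 4 3]
  step 5: s1 swaps positions 1,2 -> [1 2 4 3]
  step 6: s3^-1 swaps positions 3,4 -> [1 2 3 4]
  step 7: s2 swaps positions 2,3 -> [1 3 2 4]
  step 8: s1 swaps positions 1,2 -> [3 1 2 4]
  step 9: s3^-1 swaps positions 3,4 -> [3 1 4 2]
  step 10: s3^-1 swaps positions 3,4 -> [3 1 2 4]
  step 11: s1 swaps positions 1,2 -> [1 3 2 4]
Final permutation (position -> original strand): [1 3 2 4]
Closure components = cycle count of this permutation = 3.

Answer: 3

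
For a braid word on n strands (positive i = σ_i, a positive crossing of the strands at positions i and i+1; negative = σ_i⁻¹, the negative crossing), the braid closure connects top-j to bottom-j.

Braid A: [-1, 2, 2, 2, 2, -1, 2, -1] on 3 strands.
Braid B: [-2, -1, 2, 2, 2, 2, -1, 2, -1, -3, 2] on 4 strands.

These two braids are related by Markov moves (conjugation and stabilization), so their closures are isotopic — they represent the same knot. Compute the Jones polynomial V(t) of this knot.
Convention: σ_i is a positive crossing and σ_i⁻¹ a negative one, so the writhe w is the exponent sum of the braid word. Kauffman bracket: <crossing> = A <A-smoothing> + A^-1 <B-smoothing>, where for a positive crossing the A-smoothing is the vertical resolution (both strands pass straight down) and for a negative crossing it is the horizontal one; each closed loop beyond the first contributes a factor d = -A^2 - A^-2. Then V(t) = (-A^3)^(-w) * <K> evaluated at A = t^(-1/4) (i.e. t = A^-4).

-t^6 + 2*t^5 - 3*t^4 + 4*t^3 - 4*t^2 + 4*t - 2 + 2*t^-1 - t^-2

Derivation:
Markov-equivalent braids have isotopic closures, hence identical knot invariants. Strip the Markov moves from each word to reach a common short braid β, then compute V(t) once on β.
Braid A: s1^-1 s2 s2 s2 s2 s1^-1 s2 s1^-1 on 3 strands has no conjugating prefix/suffix or stabilization to strip; take β = s1^-1 s2 s2 s2 s2 s1^-1 s2 s1^-1.
Braid B: s2^-1 s1^-1 s2 s2 s2 s2 s1^-1 s2 s1^-1 s3^-1 s2 on 4 strands reduces by inverse Markov moves (closure unchanged at each step):
  Deconjugate: the word is γ·β·γ⁻¹ with γ = s2^-1 (prefix) and γ⁻¹ = s2 (suffix); strip both.
  Destabilize: the word has the form β·s3^-1 where s3^-1 occurs only as the final letter (β ∈ B_3); drop it and the last strand → 3 strands.
Reduced to β = s1^-1 s2 s2 s2 s2 s1^-1 s2 s1^-1 on 3 strands, 8 crossings.
Both give the same β = s1^-1 s2 s2 s2 s2 s1^-1 s2 s1^-1 on 3 strands, so one state sum suffices:
Braid: s1^-1 s2 s2 s2 s2 s1^-1 s2 s1^-1 on 3 strands, 8 crossings.
Writhe w = (#positive) - (#negative) = 5 - 3 = 2.
State-sum expansion of <K>. There are 2^8 = 256 states.
Smooth each crossing (0=||, 1=⌣⌢); contribution A^(Σ sign_k(1-2s_k)) * d^(L-1).
Tabulate the states by total A-exponent and number of loops L (A-exp: L × count):
  A^8: L=4 ×1
  A^6: L=3 ×8
  A^4: L=2 ×22, L=4 ×6
  A^2: L=1 ×23, L=3 ×29, L=5 ×4
  A^0: L=2 ×47, L=4 ×22, L=6 ×1
  A^-2: L=3 ×48, L=5 ×8
  A^-4: L=4 ×27, L=6 ×1
  A^-6: L=5 ×8
  A^-8: L=6 ×1
Each group contributes A^e * Σ count * d^(L-1):
Powers of d = -A^2 - A^-2: d^2 = A^4 + 2 + A^-4; d^3 = -A^6 - 3*A^2 - 3*A^-2 - A^-6; d^4 = A^8 + 4*A^4 + 6 + 4*A^-4 + A^-8; d^5 = -A^10 - 5*A^6 - 10*A^2 - 10*A^-2 - 5*A^-6 - A^-10.
  A^8 * (d^3) = -A^14 - 3*A^10 - 3*A^6 - A^2
  A^6 * (8*d^2) = 8*A^10 + 16*A^6 + 8*A^2
  A^4 * (22*d + 6*d^3) = -6*A^10 - 40*A^6 - 40*A^2 - 6*A^-2
  A^2 * (23 + 29*d^2 + 4*d^4) = 4*A^10 + 45*A^6 + 105*A^2 + 45*A^-2 + 4*A^-6
  A^0 * (47*d + 22*d^3 + d^5) = -A^10 - 27*A^6 - 123*A^2 - 123*A^-2 - 27*A^-6 - A^-10
  A^-2 * (48*d^2 + 8*d^4) = 8*A^6 + 80*A^2 + 144*A^-2 + 80*A^-6 + 8*A^-10
  A^-4 * (27*d^3 + d^5) = -A^6 - 32*A^2 - 91*A^-2 - 91*A^-6 - 32*A^-10 - A^-14
  A^-6 * (8*d^4) = 8*A^2 + 32*A^-2 + 48*A^-6 + 32*A^-10 + 8*A^-14
  A^-8 * (d^5) = -A^2 - 5*A^-2 - 10*A^-6 - 10*A^-10 - 5*A^-14 - A^-18
Summing the groups: <K> = -A^14 + 2*A^10 - 2*A^6 + 4*A^2 - 4*A^-2 + 4*A^-6 - 3*A^-10 + 2*A^-14 - A^-18
Normalise by the writhe: (-A^3)^(-w) = (-A^3)^(-2) = A^-6, so f(A) = A^-6 * <K> = -A^8 + 2*A^4 - 2 + 4*A^-4 - 4*A^-8 + 4*A^-12 - 3*A^-16 + 2*A^-20 - A^-24.
Substitute A = t^(-1/4), i.e. A^e → t^(-e/4): V(t) = -t^6 + 2*t^5 - 3*t^4 + 4*t^3 - 4*t^2 + 4*t - 2 + 2*t^-1 - t^-2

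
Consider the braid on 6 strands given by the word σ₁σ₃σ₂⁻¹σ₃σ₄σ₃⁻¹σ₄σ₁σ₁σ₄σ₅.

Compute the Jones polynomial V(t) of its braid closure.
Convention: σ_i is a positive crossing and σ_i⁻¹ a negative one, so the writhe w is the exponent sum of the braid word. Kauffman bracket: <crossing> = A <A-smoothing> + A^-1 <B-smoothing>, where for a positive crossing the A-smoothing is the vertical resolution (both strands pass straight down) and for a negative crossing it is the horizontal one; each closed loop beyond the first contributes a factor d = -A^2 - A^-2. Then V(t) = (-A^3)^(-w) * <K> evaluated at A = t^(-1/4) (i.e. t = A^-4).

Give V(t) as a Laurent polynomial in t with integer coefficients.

t^10 - 2*t^9 + 2*t^8 - 4*t^7 + 4*t^6 - 3*t^5 + 3*t^4 - t^3 + t^2

Derivation:
The presented braid s1 s3 s2^-1 s3 s4 s3^-1 s4 s1 s1 s4 s5 on 6 strands reduces by inverse Markov moves (closure unchanged at each step):
  Destabilize: the word has the form β·s5 where s5 occurs only as the final letter (β ∈ B_5); drop it and the last strand → 5 strands.
Reduced to β = s1 s3 s2^-1 s3 s4 s3^-1 s4 s1 s1 s4 on 5 strands, 10 crossings.
Compute on β:
Braid: s1 s3 s2^-1 s3 s4 s3^-1 s4 s1 s1 s4 on 5 strands, 10 crossings.
Writhe w = (#positive) - (#negative) = 8 - 2 = 6.
Computing the Kauffman bracket via state sum. There are 2^10 = 1024 states.
For each crossing: s=0 is the vertical smoothing, s=1 horizontal. Crossing k contributes A^(sign_k * (1 - 2*s_k)); loop factor d = -A^2 - A^-2.
Tabulate the states by total A-exponent and number of loops L (A-exp: L × count):
  A^10: L=3 ×1
  A^8: L=2 ×6, L=4 ×4
  A^6: L=1 ×9, L=3 ×32, L=5 ×4
  A^4: L=2 ×70, L=4 ×49, L=6 ×1
  A^2: L=1 ×30, L=3 ×149, L=5 ×31
  A^0: L=2 ×99, L=4 ×144, L=6 ×9
  A^-2: L=3 ×136, L=5 ×73, L=7 ×1
  A^-4: L=4 ×101, L=6 ×19
  A^-6: L=5 ×43, L=7 ×2
  A^-8: L=6 ×10
  A^-10: L=7 ×1
Each group contributes A^e * Σ count * d^(L-1):
Powers of d = -A^2 - A^-2: d^2 = A^4 + 2 + A^-4; d^3 = -A^6 - 3*A^2 - 3*A^-2 - A^-6; d^4 = A^8 + 4*A^4 + 6 + 4*A^-4 + A^-8; d^5 = -A^10 - 5*A^6 - 10*A^2 - 10*A^-2 - 5*A^-6 - A^-10; d^6 = A^12 + 6*A^8 + 15*A^4 + 20 + 15*A^-4 + 6*A^-8 + A^-12.
  A^10 * (d^2) = A^14 + 2*A^10 + A^6
  A^8 * (6*d + 4*d^3) = -4*A^14 - 18*A^10 - 18*A^6 - 4*A^2
  A^6 * (9 + 32*d^2 + 4*d^4) = 4*A^14 + 48*A^10 + 97*A^6 + 48*A^2 + 4*A^-2
  A^4 * (70*d + 49*d^3 + d^5) = -A^14 - 54*A^10 - 227*A^6 - 227*A^2 - 54*A^-2 - A^-6
  A^2 * (30 + 149*d^2 + 31*d^4) = 31*A^10 + 273*A^6 + 514*A^2 + 273*A^-2 + 31*A^-6
  A^0 * (99*d + 144*d^3 + 9*d^5) = -9*A^10 - 189*A^6 - 621*A^2 - 621*A^-2 - 189*A^-6 - 9*A^-10
  A^-2 * (136*d^2 + 73*d^4 + d^6) = A^10 + 79*A^6 + 443*A^2 + 730*A^-2 + 443*A^-6 + 79*A^-10 + A^-14
  A^-4 * (101*d^3 + 19*d^5) = -19*A^6 - 196*A^2 - 493*A^-2 - 493*A^-6 - 196*A^-10 - 19*A^-14
  A^-6 * (43*d^4 + 2*d^6) = 2*A^6 + 55*A^2 + 202*A^-2 + 298*A^-6 + 202*A^-10 + 55*A^-14 + 2*A^-18
  A^-8 * (10*d^5) = -10*A^2 - 50*A^-2 - 100*A^-6 - 100*A^-10 - 50*A^-14 - 10*A^-18
  A^-10 * (d^6) = A^2 + 6*A^-2 + 15*A^-6 + 20*A^-10 + 15*A^-14 + 6*A^-18 + A^-22
Summing the groups: <K> = A^10 - A^6 + 3*A^2 - 3*A^-2 + 4*A^-6 - 4*A^-10 + 2*A^-14 - 2*A^-18 + A^-22
Normalise by the writhe: (-A^3)^(-w) = (-A^3)^(-6) = A^-18, so f(A) = A^-18 * <K> = A^-8 - A^-12 + 3*A^-16 - 3*A^-20 + 4*A^-24 - 4*A^-28 + 2*A^-32 - 2*A^-36 + A^-40.
Substitute A = t^(-1/4), i.e. A^e → t^(-e/4): V(t) = t^10 - 2*t^9 + 2*t^8 - 4*t^7 + 4*t^6 - 3*t^5 + 3*t^4 - t^3 + t^2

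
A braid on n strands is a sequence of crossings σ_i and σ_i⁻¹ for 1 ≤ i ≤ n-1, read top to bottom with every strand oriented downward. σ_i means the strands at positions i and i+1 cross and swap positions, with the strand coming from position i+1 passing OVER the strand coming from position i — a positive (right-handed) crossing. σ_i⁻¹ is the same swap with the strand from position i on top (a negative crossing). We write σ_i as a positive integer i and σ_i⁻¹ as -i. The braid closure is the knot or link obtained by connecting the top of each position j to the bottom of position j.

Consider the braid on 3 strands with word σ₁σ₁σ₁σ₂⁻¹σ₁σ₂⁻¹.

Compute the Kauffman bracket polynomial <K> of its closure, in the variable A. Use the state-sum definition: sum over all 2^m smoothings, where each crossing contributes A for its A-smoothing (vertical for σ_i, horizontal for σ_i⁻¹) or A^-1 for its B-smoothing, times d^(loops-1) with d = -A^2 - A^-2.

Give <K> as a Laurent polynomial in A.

Braid: s1 s1 s1 s2^-1 s1 s2^-1 on 3 strands, 6 crossings.
Writhe w = (#positive) - (#negative) = 4 - 2 = 2.
Computing the Kauffman bracket via state sum. There are 2^6 = 64 states.
Each crossing splits two ways (0=vertical, 1=horizontal). The state's weight is A^(#A-smoothings - #B-smoothings) * d^(loops - 1).
Tabulate the states by total A-exponent and number of loops L (A-exp: L × count):
  A^6: L=3 ×1
  A^4: L=2 ×6
  A^2: L=1 ×11, L=3 ×4
  A^0: L=2 ×19, L=4 ×1
  A^-2: L=3 ×15
  A^-4: L=4 ×6
  A^-6: L=5 ×1
Each group contributes A^e * Σ count * d^(L-1):
Powers of d = -A^2 - A^-2: d^2 = A^4 + 2 + A^-4; d^3 = -A^6 - 3*A^2 - 3*A^-2 - A^-6; d^4 = A^8 + 4*A^4 + 6 + 4*A^-4 + A^-8.
  A^6 * (d^2) = A^10 + 2*A^6 + A^2
  A^4 * (6*d) = -6*A^6 - 6*A^2
  A^2 * (11 + 4*d^2) = 4*A^6 + 19*A^2 + 4*A^-2
  A^0 * (19*d + d^3) = -A^6 - 22*A^2 - 22*A^-2 - A^-6
  A^-2 * (15*d^2) = 15*A^2 + 30*A^-2 + 15*A^-6
  A^-4 * (6*d^3) = -6*A^2 - 18*A^-2 - 18*A^-6 - 6*A^-10
  A^-6 * (d^4) = A^2 + 4*A^-2 + 6*A^-6 + 4*A^-10 + A^-14
Summing the groups: <K> = A^10 - A^6 + 2*A^2 - 2*A^-2 + 2*A^-6 - 2*A^-10 + A^-14

Answer: A^10 - A^6 + 2*A^2 - 2*A^-2 + 2*A^-6 - 2*A^-10 + A^-14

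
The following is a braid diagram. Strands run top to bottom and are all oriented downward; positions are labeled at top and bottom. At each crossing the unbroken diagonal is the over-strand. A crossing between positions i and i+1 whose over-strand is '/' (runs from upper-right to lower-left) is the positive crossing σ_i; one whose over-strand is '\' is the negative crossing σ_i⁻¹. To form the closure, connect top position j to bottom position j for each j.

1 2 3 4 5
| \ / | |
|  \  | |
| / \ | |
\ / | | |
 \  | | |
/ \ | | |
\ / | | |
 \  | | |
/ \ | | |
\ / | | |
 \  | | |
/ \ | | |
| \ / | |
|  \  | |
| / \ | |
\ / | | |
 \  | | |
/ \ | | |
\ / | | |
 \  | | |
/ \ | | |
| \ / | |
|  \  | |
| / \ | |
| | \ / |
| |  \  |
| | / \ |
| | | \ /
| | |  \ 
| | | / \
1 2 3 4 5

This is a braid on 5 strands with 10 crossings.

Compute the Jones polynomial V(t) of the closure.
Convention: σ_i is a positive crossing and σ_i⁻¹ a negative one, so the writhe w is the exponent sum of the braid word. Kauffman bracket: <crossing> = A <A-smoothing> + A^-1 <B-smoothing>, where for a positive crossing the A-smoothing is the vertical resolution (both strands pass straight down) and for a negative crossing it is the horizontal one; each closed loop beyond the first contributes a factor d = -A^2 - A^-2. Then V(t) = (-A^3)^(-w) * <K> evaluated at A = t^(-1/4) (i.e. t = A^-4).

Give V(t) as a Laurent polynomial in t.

t^-3 + t^-5 - t^-8

Derivation:
Reading the diagram top to bottom ('/'-over between positions i,i+1 = s_i, '\'-over = s_i^-1): braid word = s2^-1 s1^-1 s1^-1 s1^-1 s2^-1 s1^-1 s1^-1 s2^-1 s3^-1 s4^-1.
The presented braid s2^-1 s1^-1 s1^-1 s1^-1 s2^-1 s1^-1 s1^-1 s2^-1 s3^-1 s4^-1 on 5 strands reduces by inverse Markov moves (closure unchanged at each step):
  Destabilize: the word has the form β·s4^-1 where s4^-1 occurs only as the final letter (β ∈ B_4); drop it and the last strand → 4 strands.
  Destabilize: the word has the form β·s3^-1 where s3^-1 occurs only as the final letter (β ∈ B_3); drop it and the last strand → 3 strands.
Reduced to β = s2^-1 s1^-1 s1^-1 s1^-1 s2^-1 s1^-1 s1^-1 s2^-1 on 3 strands, 8 crossings.
Compute on β:
Braid: s2^-1 s1^-1 s1^-1 s1^-1 s2^-1 s1^-1 s1^-1 s2^-1 on 3 strands, 8 crossings.
Writhe w = (#positive) - (#negative) = 0 - 8 = -8.
Computing the Kauffman bracket via state sum. There are 2^8 = 256 states.
Each crossing splits two ways (0=vertical, 1=horizontal). The state's weight is A^(#A-smoothings - #B-smoothings) * d^(loops - 1).
Tabulate the states by total A-exponent and number of loops L (A-exp: L × count):
  A^8: L=5 ×1
  A^6: L=4 ×7, L=6 ×1
  A^4: L=3 ×19, L=5 ×9
  A^2: L=2 ×24, L=4 ×31, L=6 ×1
  A^0: L=1 ×12, L=3 ×53, L=5 ×5
  A^-2: L=2 ×45, L=4 ×11
  A^-4: L=1 ×15, L=3 ×13
  A^-6: L=2 ×8
  A^-8: L=3 ×1
Each group contributes A^e * Σ count * d^(L-1):
Powers of d = -A^2 - A^-2: d^2 = A^4 + 2 + A^-4; d^3 = -A^6 - 3*A^2 - 3*A^-2 - A^-6; d^4 = A^8 + 4*A^4 + 6 + 4*A^-4 + A^-8; d^5 = -A^10 - 5*A^6 - 10*A^2 - 10*A^-2 - 5*A^-6 - A^-10.
  A^8 * (d^4) = A^16 + 4*A^12 + 6*A^8 + 4*A^4 + 1
  A^6 * (7*d^3 + d^5) = -A^16 - 12*A^12 - 31*A^8 - 31*A^4 - 12 - A^-4
  A^4 * (19*d^2 + 9*d^4) = 9*A^12 + 55*A^8 + 92*A^4 + 55 + 9*A^-4
  A^2 * (24*d + 31*d^3 + d^5) = -A^12 - 36*A^8 - 127*A^4 - 127 - 36*A^-4 - A^-8
  A^0 * (12 + 53*d^2 + 5*d^4) = 5*A^8 + 73*A^4 + 148 + 73*A^-4 + 5*A^-8
  A^-2 * (45*d + 11*d^3) = -11*A^4 - 78 - 78*A^-4 - 11*A^-8
  A^-4 * (15 + 13*d^2) = 13 + 41*A^-4 + 13*A^-8
  A^-6 * (8*d) = -8*A^-4 - 8*A^-8
  A^-8 * (d^2) = A^-4 + 2*A^-8 + A^-12
Summing the groups: <K> = -A^8 + A^-4 + A^-12
Normalise by the writhe: (-A^3)^(-w) = (-A^3)^(8) = A^24, so f(A) = A^24 * <K> = -A^32 + A^20 + A^12.
Substitute A = t^(-1/4), i.e. A^e → t^(-e/4): V(t) = t^-3 + t^-5 - t^-8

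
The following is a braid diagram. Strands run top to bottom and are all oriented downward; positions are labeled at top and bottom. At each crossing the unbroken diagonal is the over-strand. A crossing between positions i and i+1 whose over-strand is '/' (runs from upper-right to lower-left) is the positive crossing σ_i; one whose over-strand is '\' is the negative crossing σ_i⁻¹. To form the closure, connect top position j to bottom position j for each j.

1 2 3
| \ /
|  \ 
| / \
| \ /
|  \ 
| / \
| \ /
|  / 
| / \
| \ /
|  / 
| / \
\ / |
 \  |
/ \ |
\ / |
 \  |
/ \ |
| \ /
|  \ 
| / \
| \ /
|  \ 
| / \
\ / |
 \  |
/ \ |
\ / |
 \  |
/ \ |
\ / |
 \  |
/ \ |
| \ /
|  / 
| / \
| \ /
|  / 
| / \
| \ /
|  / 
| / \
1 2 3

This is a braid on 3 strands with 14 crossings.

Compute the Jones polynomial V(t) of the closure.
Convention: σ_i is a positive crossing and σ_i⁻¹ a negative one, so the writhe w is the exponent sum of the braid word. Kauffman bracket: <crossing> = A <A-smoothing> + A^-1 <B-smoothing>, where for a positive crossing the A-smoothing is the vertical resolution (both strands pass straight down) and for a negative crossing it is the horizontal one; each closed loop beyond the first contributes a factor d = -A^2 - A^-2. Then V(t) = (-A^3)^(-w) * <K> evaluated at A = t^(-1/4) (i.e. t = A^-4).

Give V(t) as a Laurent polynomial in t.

Reading the diagram top to bottom ('/'-over between positions i,i+1 = s_i, '\'-over = s_i^-1): braid word = s2^-1 s2^-1 s2 s2 s1^-1 s1^-1 s2^-1 s2^-1 s1^-1 s1^-1 s1^-1 s2 s2 s2.
The presented braid s2^-1 s2^-1 s2 s2 s1^-1 s1^-1 s2^-1 s2^-1 s1^-1 s1^-1 s1^-1 s2 s2 s2 on 3 strands reduces by inverse Markov moves (closure unchanged at each step):
  Deconjugate: the word is γ·β·γ⁻¹ with γ = s2^-1 s2^-1 (prefix) and γ⁻¹ = s2 s2 (suffix); strip both.
Reduced to β = s2 s2 s1^-1 s1^-1 s2^-1 s2^-1 s1^-1 s1^-1 s1^-1 s2 on 3 strands, 10 crossings.
Compute on β:
Braid: s2 s2 s1^-1 s1^-1 s2^-1 s2^-1 s1^-1 s1^-1 s1^-1 s2 on 3 strands, 10 crossings.
Writhe w = (#positive) - (#negative) = 3 - 7 = -4.
State-sum expansion of <K>. There are 2^10 = 1024 states.
Smooth each crossing (0=||, 1=⌣⌢); contribution A^(Σ sign_k(1-2s_k)) * d^(L-1).
Tabulate the states by total A-exponent and number of loops L (A-exp: L × count):
  A^10: L=6 ×1
  A^8: L=5 ×10
  A^6: L=4 ×41, L=6 ×4
  A^4: L=3 ×87, L=5 ×32, L=7 ×1
  A^2: L=2 ×97, L=4 ×100, L=6 ×13
  A^0: L=1 ×46, L=3 ×152, L=5 ×52, L=7 ×2
  A^-2: L=2 ×103, L=4 ×96, L=6 ×11
  A^-4: L=1 ×15, L=3 ×79, L=5 ×26
  A^-6: L=2 ×18, L=4 ×26, L=6 ×1
  A^-8: L=3 ×8, L=5 ×2
  A^-10: L=4 ×1
Each group contributes A^e * Σ count * d^(L-1):
Powers of d = -A^2 - A^-2: d^2 = A^4 + 2 + A^-4; d^3 = -A^6 - 3*A^2 - 3*A^-2 - A^-6; d^4 = A^8 + 4*A^4 + 6 + 4*A^-4 + A^-8; d^5 = -A^10 - 5*A^6 - 10*A^2 - 10*A^-2 - 5*A^-6 - A^-10; d^6 = A^12 + 6*A^8 + 15*A^4 + 20 + 15*A^-4 + 6*A^-8 + A^-12.
  A^10 * (d^5) = -A^20 - 5*A^16 - 10*A^12 - 10*A^8 - 5*A^4 - 1
  A^8 * (10*d^4) = 10*A^16 + 40*A^12 + 60*A^8 + 40*A^4 + 10
  A^6 * (41*d^3 + 4*d^5) = -4*A^16 - 61*A^12 - 163*A^8 - 163*A^4 - 61 - 4*A^-4
  A^4 * (87*d^2 + 32*d^4 + d^6) = A^16 + 38*A^12 + 230*A^8 + 386*A^4 + 230 + 38*A^-4 + A^-8
  A^2 * (97*d + 100*d^3 + 13*d^5) = -13*A^12 - 165*A^8 - 527*A^4 - 527 - 165*A^-4 - 13*A^-8
  A^0 * (46 + 152*d^2 + 52*d^4 + 2*d^6) = 2*A^12 + 64*A^8 + 390*A^4 + 702 + 390*A^-4 + 64*A^-8 + 2*A^-12
  A^-2 * (103*d + 96*d^3 + 11*d^5) = -11*A^8 - 151*A^4 - 501 - 501*A^-4 - 151*A^-8 - 11*A^-12
  A^-4 * (15 + 79*d^2 + 26*d^4) = 26*A^4 + 183 + 329*A^-4 + 183*A^-8 + 26*A^-12
  A^-6 * (18*d + 26*d^3 + d^5) = -A^4 - 31 - 106*A^-4 - 106*A^-8 - 31*A^-12 - A^-16
  A^-8 * (8*d^2 + 2*d^4) = 2 + 16*A^-4 + 28*A^-8 + 16*A^-12 + 2*A^-16
  A^-10 * (d^3) = -A^-4 - 3*A^-8 - 3*A^-12 - A^-16
Summing the groups: <K> = -A^20 + 2*A^16 - 4*A^12 + 5*A^8 - 5*A^4 + 6 - 4*A^-4 + 3*A^-8 - A^-12
Normalise by the writhe: (-A^3)^(-w) = (-A^3)^(4) = A^12, so f(A) = A^12 * <K> = -A^32 + 2*A^28 - 4*A^24 + 5*A^20 - 5*A^16 + 6*A^12 - 4*A^8 + 3*A^4 - 1.
Substitute A = t^(-1/4), i.e. A^e → t^(-e/4): V(t) = -1 + 3*t^-1 - 4*t^-2 + 6*t^-3 - 5*t^-4 + 5*t^-5 - 4*t^-6 + 2*t^-7 - t^-8

Answer: -1 + 3*t^-1 - 4*t^-2 + 6*t^-3 - 5*t^-4 + 5*t^-5 - 4*t^-6 + 2*t^-7 - t^-8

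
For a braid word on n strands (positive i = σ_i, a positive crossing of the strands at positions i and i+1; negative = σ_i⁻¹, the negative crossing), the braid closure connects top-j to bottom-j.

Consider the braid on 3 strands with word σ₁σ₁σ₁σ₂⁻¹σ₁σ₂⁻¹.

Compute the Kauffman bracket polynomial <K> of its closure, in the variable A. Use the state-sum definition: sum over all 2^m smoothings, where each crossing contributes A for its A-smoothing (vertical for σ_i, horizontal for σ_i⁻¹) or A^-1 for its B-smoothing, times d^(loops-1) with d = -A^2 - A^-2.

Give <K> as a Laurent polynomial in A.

Braid: s1 s1 s1 s2^-1 s1 s2^-1 on 3 strands, 6 crossings.
Writhe w = (#positive) - (#negative) = 4 - 2 = 2.
Enumerate smoothing states for the bracket polynomial. There are 2^6 = 64 states.
For each crossing: s=0 is the vertical smoothing, s=1 horizontal. Crossing k contributes A^(sign_k * (1 - 2*s_k)); loop factor d = -A^2 - A^-2.
Tabulate the states by total A-exponent and number of loops L (A-exp: L × count):
  A^6: L=3 ×1
  A^4: L=2 ×6
  A^2: L=1 ×11, L=3 ×4
  A^0: L=2 ×19, L=4 ×1
  A^-2: L=3 ×15
  A^-4: L=4 ×6
  A^-6: L=5 ×1
Each group contributes A^e * Σ count * d^(L-1):
Powers of d = -A^2 - A^-2: d^2 = A^4 + 2 + A^-4; d^3 = -A^6 - 3*A^2 - 3*A^-2 - A^-6; d^4 = A^8 + 4*A^4 + 6 + 4*A^-4 + A^-8.
  A^6 * (d^2) = A^10 + 2*A^6 + A^2
  A^4 * (6*d) = -6*A^6 - 6*A^2
  A^2 * (11 + 4*d^2) = 4*A^6 + 19*A^2 + 4*A^-2
  A^0 * (19*d + d^3) = -A^6 - 22*A^2 - 22*A^-2 - A^-6
  A^-2 * (15*d^2) = 15*A^2 + 30*A^-2 + 15*A^-6
  A^-4 * (6*d^3) = -6*A^2 - 18*A^-2 - 18*A^-6 - 6*A^-10
  A^-6 * (d^4) = A^2 + 4*A^-2 + 6*A^-6 + 4*A^-10 + A^-14
Summing the groups: <K> = A^10 - A^6 + 2*A^2 - 2*A^-2 + 2*A^-6 - 2*A^-10 + A^-14

Answer: A^10 - A^6 + 2*A^2 - 2*A^-2 + 2*A^-6 - 2*A^-10 + A^-14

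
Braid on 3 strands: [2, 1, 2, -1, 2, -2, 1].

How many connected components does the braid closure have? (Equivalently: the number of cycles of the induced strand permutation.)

Track the strand permutation on 3 strands, starting from identity.
  step 1: s2 swaps positions 2,3 -> [1 3 2]
  step 2: s1 swaps positions 1,2 -> [3 1 2]
  step 3: s2 swaps positions 2,3 -> [3 2 1]
  step 4: s1^-1 swaps positions 1,2 -> [2 3 1]
  step 5: s2 swaps positions 2,3 -> [2 1 3]
  step 6: s2^-1 swaps positions 2,3 -> [2 3 1]
  step 7: s1 swaps positions 1,2 -> [3 2 1]
Final permutation (position -> original strand): [3 2 1]
Closure components = cycle count of this permutation = 2.

Answer: 2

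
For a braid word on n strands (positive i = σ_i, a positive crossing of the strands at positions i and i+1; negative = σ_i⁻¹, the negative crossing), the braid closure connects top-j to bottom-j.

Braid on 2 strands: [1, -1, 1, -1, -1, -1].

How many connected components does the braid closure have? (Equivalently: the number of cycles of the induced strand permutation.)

2

Derivation:
Track the strand permutation on 2 strands, starting from identity.
  step 1: s1 swaps positions 1,2 -> [2 1]
  step 2: s1^-1 swaps positions 1,2 -> [1 2]
  step 3: s1 swaps positions 1,2 -> [2 1]
  step 4: s1^-1 swaps positions 1,2 -> [1 2]
  step 5: s1^-1 swaps positions 1,2 -> [2 1]
  step 6: s1^-1 swaps positions 1,2 -> [1 2]
Final permutation (position -> original strand): [1 2]
Closure components = cycle count of this permutation = 2.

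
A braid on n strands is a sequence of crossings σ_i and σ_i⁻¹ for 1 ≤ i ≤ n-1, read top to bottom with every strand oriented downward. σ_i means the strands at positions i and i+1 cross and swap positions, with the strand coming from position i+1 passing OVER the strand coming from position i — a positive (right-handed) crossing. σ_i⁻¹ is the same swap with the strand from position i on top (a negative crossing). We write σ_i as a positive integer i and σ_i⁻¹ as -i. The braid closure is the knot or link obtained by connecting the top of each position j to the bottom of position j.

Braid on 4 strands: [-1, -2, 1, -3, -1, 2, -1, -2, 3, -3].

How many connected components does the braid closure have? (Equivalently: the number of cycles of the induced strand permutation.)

2

Derivation:
Track the strand permutation on 4 strands, starting from identity.
  step 1: s1^-1 swaps positions 1,2 -> [2 1 3 4]
  step 2: s2^-1 swaps positions 2,3 -> [2 3 1 4]
  step 3: s1 swaps positions 1,2 -> [3 2 1 4]
  step 4: s3^-1 swaps positions 3,4 -> [3 2 4 1]
  step 5: s1^-1 swaps positions 1,2 -> [2 3 4 1]
  step 6: s2 swaps positions 2,3 -> [2 4 3 1]
  step 7: s1^-1 swaps positions 1,2 -> [4 2 3 1]
  step 8: s2^-1 swaps positions 2,3 -> [4 3 2 1]
  step 9: s3 swaps positions 3,4 -> [4 3 1 2]
  step 10: s3^-1 swaps positions 3,4 -> [4 3 2 1]
Final permutation (position -> original strand): [4 3 2 1]
Closure components = cycle count of this permutation = 2.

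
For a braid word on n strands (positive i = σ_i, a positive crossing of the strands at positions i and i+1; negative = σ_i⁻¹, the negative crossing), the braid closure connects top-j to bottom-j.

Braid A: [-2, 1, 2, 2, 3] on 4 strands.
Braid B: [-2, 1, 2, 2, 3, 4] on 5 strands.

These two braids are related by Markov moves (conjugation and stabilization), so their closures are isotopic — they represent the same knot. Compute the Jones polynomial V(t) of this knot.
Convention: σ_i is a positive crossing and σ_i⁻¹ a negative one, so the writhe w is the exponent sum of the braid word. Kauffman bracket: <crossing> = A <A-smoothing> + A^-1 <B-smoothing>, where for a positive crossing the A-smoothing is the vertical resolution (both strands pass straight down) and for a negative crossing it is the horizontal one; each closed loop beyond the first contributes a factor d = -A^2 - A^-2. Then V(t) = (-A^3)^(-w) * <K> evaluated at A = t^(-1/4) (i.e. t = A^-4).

1

Derivation:
Markov-equivalent braids have isotopic closures, hence identical knot invariants. Strip the Markov moves from each word to reach a common short braid β, then compute V(t) once on β.
Braid A: s2^-1 s1 s2 s2 s3 on 4 strands has no conjugating prefix/suffix or stabilization to strip; take β = s2^-1 s1 s2 s2 s3.
Braid B: s2^-1 s1 s2 s2 s3 s4 on 5 strands reduces by inverse Markov moves (closure unchanged at each step):
  Destabilize: the word has the form β·s4 where s4 occurs only as the final letter (β ∈ B_4); drop it and the last strand → 4 strands.
Reduced to β = s2^-1 s1 s2 s2 s3 on 4 strands, 5 crossings.
Both give the same β = s2^-1 s1 s2 s2 s3 on 4 strands, so one state sum suffices:
Braid: s2^-1 s1 s2 s2 s3 on 4 strands, 5 crossings.
Writhe w = (#positive) - (#negative) = 4 - 1 = 3.
Enumerate smoothing states for the bracket polynomial. There are 2^5 = 32 states.
For each crossing: s=0 is the vertical smoothing, s=1 horizontal. Crossing k contributes A^(sign_k * (1 - 2*s_k)); loop factor d = -A^2 - A^-2.
  state 00000: A-exp=+3, loops=4, term = A^3 * d^3
  state 00001: A-exp=+1, loops=3, term = A^1 * d^2
  state 00010: A-exp=+1, loops=3, term = A^1 * d^2
  state 00011: A-exp=-1, loops=2, term = A^-1 * d^1
  state 00100: A-exp=+1, loops=3, term = A^1 * d^2
  state 00101: A-exp=-1, loops=2, term = A^-1 * d^1
  state 00110: A-exp=-1, loops=4, term = A^-1 * d^3
  state 00111: A-exp=-3, loops=3, term = A^-3 * d^2
  state 01000: A-exp=+1, loops=3, term = A^1 * d^2
  state 01001: A-exp=-1, loops=2, term = A^-1 * d^1
  state 01010: A-exp=-1, loops=2, term = A^-1 * d^1
  state 01011: A-exp=-3, loops=1, term = A^-3 * d^0
  state 01100: A-exp=-1, loops=2, term = A^-1 * d^1
  state 01101: A-exp=-3, loops=1, term = A^-3 * d^0
  state 01110: A-exp=-3, loops=3, term = A^-3 * d^2
  state 01111: A-exp=-5, loops=2, term = A^-5 * d^1
  state 10000: A-exp=+5, loops=3, term = A^5 * d^2
  state 10001: A-exp=+3, loops=2, term = A^3 * d^1
  state 10010: A-exp=+3, loops=4, term = A^3 * d^3
  state 10011: A-exp=+1, loops=3, term = A^1 * d^2
  state 10100: A-exp=+3, loops=4, term = A^3 * d^3
  state 10101: A-exp=+1, loops=3, term = A^1 * d^2
  state 10110: A-exp=+1, loops=5, term = A^1 * d^4
  state 10111: A-exp=-1, loops=4, term = A^-1 * d^3
  state 11000: A-exp=+3, loops=2, term = A^3 * d^1
  state 11001: A-exp=+1, loops=1, term = A^1 * d^0
  state 11010: A-exp=+1, loops=3, term = A^1 * d^2
  state 11011: A-exp=-1, loops=2, term = A^-1 * d^1
  state 11100: A-exp=+1, loops=3, term = A^1 * d^2
  state 11101: A-exp=-1, loops=2, term = A^-1 * d^1
  state 11110: A-exp=-1, loops=4, term = A^-1 * d^3
  state 11111: A-exp=-3, loops=3, term = A^-3 * d^2
Collect the terms by A-exponent (count of states per loop number):
Powers of d = -A^2 - A^-2: d^2 = A^4 + 2 + A^-4; d^3 = -A^6 - 3*A^2 - 3*A^-2 - A^-6; d^4 = A^8 + 4*A^4 + 6 + 4*A^-4 + A^-8.
  A^5 * (d^2) = A^9 + 2*A^5 + A
  A^3 * (2*d + 3*d^3) = -3*A^9 - 11*A^5 - 11*A - 3*A^-3
  A^1 * (1 + 8*d^2 + d^4) = A^9 + 12*A^5 + 23*A + 12*A^-3 + A^-7
  A^-1 * (7*d + 3*d^3) = -3*A^5 - 16*A - 16*A^-3 - 3*A^-7
  A^-3 * (2 + 3*d^2) = 3*A + 8*A^-3 + 3*A^-7
  A^-5 * (d) = -A^-3 - A^-7
Summing the groups: <K> = -A^9
Normalise by the writhe: (-A^3)^(-w) = (-A^3)^(-3) = -A^-9, so f(A) = -A^-9 * <K> = 1.
Substitute A = t^(-1/4), i.e. A^e → t^(-e/4): V(t) = 1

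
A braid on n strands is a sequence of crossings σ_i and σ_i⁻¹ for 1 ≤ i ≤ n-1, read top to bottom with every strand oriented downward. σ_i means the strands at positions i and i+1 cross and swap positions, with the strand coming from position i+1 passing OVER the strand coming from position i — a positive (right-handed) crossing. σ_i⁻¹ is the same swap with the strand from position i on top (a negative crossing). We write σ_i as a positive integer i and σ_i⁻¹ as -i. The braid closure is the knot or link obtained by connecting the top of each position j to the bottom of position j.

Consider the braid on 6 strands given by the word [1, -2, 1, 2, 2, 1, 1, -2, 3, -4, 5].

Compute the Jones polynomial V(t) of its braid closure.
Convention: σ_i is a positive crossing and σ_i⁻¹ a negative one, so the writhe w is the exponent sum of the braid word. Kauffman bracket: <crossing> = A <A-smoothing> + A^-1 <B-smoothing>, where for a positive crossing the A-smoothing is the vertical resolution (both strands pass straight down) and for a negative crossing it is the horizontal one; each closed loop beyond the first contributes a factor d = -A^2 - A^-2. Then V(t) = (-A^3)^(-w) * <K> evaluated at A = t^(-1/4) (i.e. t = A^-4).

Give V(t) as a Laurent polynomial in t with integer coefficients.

t^7 - 2*t^6 + 2*t^5 - 3*t^4 + 3*t^3 - 2*t^2 + 2*t

Derivation:
The presented braid s1 s2^-1 s1 s2 s2 s1 s1 s2^-1 s3 s4^-1 s5 on 6 strands reduces by inverse Markov moves (closure unchanged at each step):
  Destabilize: the word has the form β·s5 where s5 occurs only as the final letter (β ∈ B_5); drop it and the last strand → 5 strands.
  Destabilize: the word has the form β·s4^-1 where s4^-1 occurs only as the final letter (β ∈ B_4); drop it and the last strand → 4 strands.
  Destabilize: the word has the form β·s3 where s3 occurs only as the final letter (β ∈ B_3); drop it and the last strand → 3 strands.
Reduced to β = s1 s2^-1 s1 s2 s2 s1 s1 s2^-1 on 3 strands, 8 crossings.
Compute on β:
Braid: s1 s2^-1 s1 s2 s2 s1 s1 s2^-1 on 3 strands, 8 crossings.
Writhe w = (#positive) - (#negative) = 6 - 2 = 4.
State-sum expansion of <K>. There are 2^8 = 256 states.
For each crossing: s=0 is the vertical smoothing, s=1 horizontal. Crossing k contributes A^(sign_k * (1 - 2*s_k)); loop factor d = -A^2 - A^-2.
Tabulate the states by total A-exponent and number of loops L (A-exp: L × count):
  A^8: L=3 ×1
  A^6: L=2 ×6, L=4 ×2
  A^4: L=1 ×11, L=3 ×16, L=5 ×1
  A^2: L=2 ×47, L=4 ×9
  A^0: L=1 ×26, L=3 ×43, L=5 ×1
  A^-2: L=2 ×41, L=4 ×15
  A^-4: L=3 ×26, L=5 ×2
  A^-6: L=4 ×8
  A^-8: L=5 ×1
Each group contributes A^e * Σ count * d^(L-1):
Powers of d = -A^2 - A^-2: d^2 = A^4 + 2 + A^-4; d^3 = -A^6 - 3*A^2 - 3*A^-2 - A^-6; d^4 = A^8 + 4*A^4 + 6 + 4*A^-4 + A^-8.
  A^8 * (d^2) = A^12 + 2*A^8 + A^4
  A^6 * (6*d + 2*d^3) = -2*A^12 - 12*A^8 - 12*A^4 - 2
  A^4 * (11 + 16*d^2 + d^4) = A^12 + 20*A^8 + 49*A^4 + 20 + A^-4
  A^2 * (47*d + 9*d^3) = -9*A^8 - 74*A^4 - 74 - 9*A^-4
  A^0 * (26 + 43*d^2 + d^4) = A^8 + 47*A^4 + 118 + 47*A^-4 + A^-8
  A^-2 * (41*d + 15*d^3) = -15*A^4 - 86 - 86*A^-4 - 15*A^-8
  A^-4 * (26*d^2 + 2*d^4) = 2*A^4 + 34 + 64*A^-4 + 34*A^-8 + 2*A^-12
  A^-6 * (8*d^3) = -8 - 24*A^-4 - 24*A^-8 - 8*A^-12
  A^-8 * (d^4) = 1 + 4*A^-4 + 6*A^-8 + 4*A^-12 + A^-16
Summing the groups: <K> = 2*A^8 - 2*A^4 + 3 - 3*A^-4 + 2*A^-8 - 2*A^-12 + A^-16
Normalise by the writhe: (-A^3)^(-w) = (-A^3)^(-4) = A^-12, so f(A) = A^-12 * <K> = 2*A^-4 - 2*A^-8 + 3*A^-12 - 3*A^-16 + 2*A^-20 - 2*A^-24 + A^-28.
Substitute A = t^(-1/4), i.e. A^e → t^(-e/4): V(t) = t^7 - 2*t^6 + 2*t^5 - 3*t^4 + 3*t^3 - 2*t^2 + 2*t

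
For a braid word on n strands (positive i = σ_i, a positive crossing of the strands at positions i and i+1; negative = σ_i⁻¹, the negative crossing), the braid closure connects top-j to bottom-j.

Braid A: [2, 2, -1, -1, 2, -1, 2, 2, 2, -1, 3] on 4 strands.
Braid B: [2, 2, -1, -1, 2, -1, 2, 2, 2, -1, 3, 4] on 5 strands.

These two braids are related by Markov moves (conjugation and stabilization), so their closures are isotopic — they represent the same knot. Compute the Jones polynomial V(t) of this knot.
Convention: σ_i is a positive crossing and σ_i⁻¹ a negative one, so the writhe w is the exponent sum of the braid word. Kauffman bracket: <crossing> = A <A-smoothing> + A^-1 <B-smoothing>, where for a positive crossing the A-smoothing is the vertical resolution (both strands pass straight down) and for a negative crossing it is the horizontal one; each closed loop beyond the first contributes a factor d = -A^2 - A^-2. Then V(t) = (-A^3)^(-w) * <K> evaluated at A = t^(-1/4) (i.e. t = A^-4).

t^7 - 3*t^6 + 6*t^5 - 9*t^4 + 11*t^3 - 12*t^2 + 11*t - 8 + 6*t^-1 - 3*t^-2 + t^-3

Derivation:
Markov-equivalent braids have isotopic closures, hence identical knot invariants. Strip the Markov moves from each word to reach a common short braid β, then compute V(t) once on β.
Braid A: s2 s2 s1^-1 s1^-1 s2 s1^-1 s2 s2 s2 s1^-1 s3 on 4 strands reduces by inverse Markov moves (closure unchanged at each step):
  Destabilize: the word has the form β·s3 where s3 occurs only as the final letter (β ∈ B_3); drop it and the last strand → 3 strands.
Reduced to β = s2 s2 s1^-1 s1^-1 s2 s1^-1 s2 s2 s2 s1^-1 on 3 strands, 10 crossings.
Braid B: s2 s2 s1^-1 s1^-1 s2 s1^-1 s2 s2 s2 s1^-1 s3 s4 on 5 strands reduces by inverse Markov moves (closure unchanged at each step):
  Destabilize: the word has the form β·s4 where s4 occurs only as the final letter (β ∈ B_4); drop it and the last strand → 4 strands.
  Destabilize: the word has the form β·s3 where s3 occurs only as the final letter (β ∈ B_3); drop it and the last strand → 3 strands.
Reduced to β = s2 s2 s1^-1 s1^-1 s2 s1^-1 s2 s2 s2 s1^-1 on 3 strands, 10 crossings.
Both give the same β = s2 s2 s1^-1 s1^-1 s2 s1^-1 s2 s2 s2 s1^-1 on 3 strands, so one state sum suffices:
Braid: s2 s2 s1^-1 s1^-1 s2 s1^-1 s2 s2 s2 s1^-1 on 3 strands, 10 crossings.
Writhe w = (#positive) - (#negative) = 6 - 4 = 2.
State-sum expansion of <K>. There are 2^10 = 1024 states.
Each crossing splits two ways (0=vertical, 1=horizontal). The state's weight is A^(#A-smoothings - #B-smoothings) * d^(loops - 1).
Tabulate the states by total A-exponent and number of loops L (A-exp: L × count):
  A^10: L=5 ×1
  A^8: L=4 ×10
  A^6: L=3 ×41, L=5 ×4
  A^4: L=2 ×81, L=4 ×38, L=6 ×1
  A^2: L=1 ×71, L=3 ×117, L=5 ×22
  A^0: L=2 ×154, L=4 ×91, L=6 ×7
  A^-2: L=3 ×168, L=5 ×41, L=7 ×1
  A^-4: L=4 ×110, L=6 ×10
  A^-6: L=5 ×44, L=7 ×1
  A^-8: L=6 ×10
  A^-10: L=7 ×1
Each group contributes A^e * Σ count * d^(L-1):
Powers of d = -A^2 - A^-2: d^2 = A^4 + 2 + A^-4; d^3 = -A^6 - 3*A^2 - 3*A^-2 - A^-6; d^4 = A^8 + 4*A^4 + 6 + 4*A^-4 + A^-8; d^5 = -A^10 - 5*A^6 - 10*A^2 - 10*A^-2 - 5*A^-6 - A^-10; d^6 = A^12 + 6*A^8 + 15*A^4 + 20 + 15*A^-4 + 6*A^-8 + A^-12.
  A^10 * (d^4) = A^18 + 4*A^14 + 6*A^10 + 4*A^6 + A^2
  A^8 * (10*d^3) = -10*A^14 - 30*A^10 - 30*A^6 - 10*A^2
  A^6 * (41*d^2 + 4*d^4) = 4*A^14 + 57*A^10 + 106*A^6 + 57*A^2 + 4*A^-2
  A^4 * (81*d + 38*d^3 + d^5) = -A^14 - 43*A^10 - 205*A^6 - 205*A^2 - 43*A^-2 - A^-6
  A^2 * (71 + 117*d^2 + 22*d^4) = 22*A^10 + 205*A^6 + 437*A^2 + 205*A^-2 + 22*A^-6
  A^0 * (154*d + 91*d^3 + 7*d^5) = -7*A^10 - 126*A^6 - 497*A^2 - 497*A^-2 - 126*A^-6 - 7*A^-10
  A^-2 * (168*d^2 + 41*d^4 + d^6) = A^10 + 47*A^6 + 347*A^2 + 602*A^-2 + 347*A^-6 + 47*A^-10 + A^-14
  A^-4 * (110*d^3 + 10*d^5) = -10*A^6 - 160*A^2 - 430*A^-2 - 430*A^-6 - 160*A^-10 - 10*A^-14
  A^-6 * (44*d^4 + d^6) = A^6 + 50*A^2 + 191*A^-2 + 284*A^-6 + 191*A^-10 + 50*A^-14 + A^-18
  A^-8 * (10*d^5) = -10*A^2 - 50*A^-2 - 100*A^-6 - 100*A^-10 - 50*A^-14 - 10*A^-18
  A^-10 * (d^6) = A^2 + 6*A^-2 + 15*A^-6 + 20*A^-10 + 15*A^-14 + 6*A^-18 + A^-22
Summing the groups: <K> = A^18 - 3*A^14 + 6*A^10 - 8*A^6 + 11*A^2 - 12*A^-2 + 11*A^-6 - 9*A^-10 + 6*A^-14 - 3*A^-18 + A^-22
Normalise by the writhe: (-A^3)^(-w) = (-A^3)^(-2) = A^-6, so f(A) = A^-6 * <K> = A^12 - 3*A^8 + 6*A^4 - 8 + 11*A^-4 - 12*A^-8 + 11*A^-12 - 9*A^-16 + 6*A^-20 - 3*A^-24 + A^-28.
Substitute A = t^(-1/4), i.e. A^e → t^(-e/4): V(t) = t^7 - 3*t^6 + 6*t^5 - 9*t^4 + 11*t^3 - 12*t^2 + 11*t - 8 + 6*t^-1 - 3*t^-2 + t^-3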